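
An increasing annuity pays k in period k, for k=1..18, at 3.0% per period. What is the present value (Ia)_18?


(Ia)_n = sum_{k=1}^{n} k * v^k, v = 1/(1+i)
v = 0.970874
Sum computed term by term:
(Ia)_18 = 119.7672


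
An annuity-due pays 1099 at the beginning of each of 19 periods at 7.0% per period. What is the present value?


PV_due = PMT * (1-(1+i)^(-n))/i * (1+i)
PV_immediate = 11358.8192
PV_due = 11358.8192 * 1.07
= 12153.9365


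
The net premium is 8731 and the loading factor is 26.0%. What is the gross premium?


Gross = net * (1 + loading)
= 8731 * (1 + 0.26)
= 8731 * 1.26
= 11001.06


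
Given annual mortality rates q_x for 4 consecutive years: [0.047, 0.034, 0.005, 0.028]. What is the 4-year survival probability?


p_k = 1 - q_k for each year
Survival = product of (1 - q_k)
= 0.953 * 0.966 * 0.995 * 0.972
= 0.8903


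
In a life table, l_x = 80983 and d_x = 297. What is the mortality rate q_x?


q_x = d_x / l_x
= 297 / 80983
= 0.0037


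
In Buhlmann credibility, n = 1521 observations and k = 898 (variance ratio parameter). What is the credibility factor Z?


Z = n / (n + k)
= 1521 / (1521 + 898)
= 1521 / 2419
= 0.6288


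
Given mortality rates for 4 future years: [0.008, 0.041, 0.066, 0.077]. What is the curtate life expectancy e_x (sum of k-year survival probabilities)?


e_x = sum_{k=1}^{n} k_p_x
k_p_x values:
  1_p_x = 0.992
  2_p_x = 0.951328
  3_p_x = 0.88854
  4_p_x = 0.820123
e_x = 3.652


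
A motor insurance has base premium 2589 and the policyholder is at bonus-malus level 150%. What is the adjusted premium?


adjusted = base * BM_level / 100
= 2589 * 150 / 100
= 2589 * 1.5
= 3883.5


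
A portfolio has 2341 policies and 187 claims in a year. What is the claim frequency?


frequency = claims / policies
= 187 / 2341
= 0.0799


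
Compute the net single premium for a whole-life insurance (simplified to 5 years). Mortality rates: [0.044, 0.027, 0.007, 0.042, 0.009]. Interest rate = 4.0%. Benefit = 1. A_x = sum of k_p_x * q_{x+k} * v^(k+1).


v = 0.961538
Year 0: k_p_x=1.0, q=0.044, term=0.042308
Year 1: k_p_x=0.956, q=0.027, term=0.023865
Year 2: k_p_x=0.930188, q=0.007, term=0.005789
Year 3: k_p_x=0.923677, q=0.042, term=0.033162
Year 4: k_p_x=0.884882, q=0.009, term=0.006546
A_x = 0.1117


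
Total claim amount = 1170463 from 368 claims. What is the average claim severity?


severity = total / number
= 1170463 / 368
= 3180.606


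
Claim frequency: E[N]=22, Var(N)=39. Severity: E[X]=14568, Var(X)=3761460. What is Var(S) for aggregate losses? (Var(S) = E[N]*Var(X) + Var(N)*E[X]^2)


Var(S) = E[N]*Var(X) + Var(N)*E[X]^2
= 22*3761460 + 39*14568^2
= 82752120 + 8276838336
= 8.3596e+09


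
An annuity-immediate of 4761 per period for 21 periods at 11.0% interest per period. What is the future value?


FV = PMT * ((1+i)^n - 1) / i
= 4761 * ((1.11)^21 - 1) / 0.11
= 4761 * (8.949166 - 1) / 0.11
= 344054.3491


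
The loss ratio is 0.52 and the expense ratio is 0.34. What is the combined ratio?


Combined ratio = loss ratio + expense ratio
= 0.52 + 0.34
= 0.86


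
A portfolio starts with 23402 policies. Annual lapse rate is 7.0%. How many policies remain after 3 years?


remaining = initial * (1 - lapse)^years
= 23402 * (1 - 0.07)^3
= 23402 * 0.804357
= 18823.5625


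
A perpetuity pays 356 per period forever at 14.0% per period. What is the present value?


PV = PMT / i
= 356 / 0.14
= 2542.8571


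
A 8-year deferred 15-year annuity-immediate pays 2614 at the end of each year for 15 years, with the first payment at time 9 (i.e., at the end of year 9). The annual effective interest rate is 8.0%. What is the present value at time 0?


PV at time 8 of the 15-year annuity-immediate:
a_n = 2614 * (1-(1+0.08)^(-15))/0.08 = 22374.4773
Discount back 8 years to time 0:
PV = 22374.4773 * (1+0.08)^(-8)
= 22374.4773 * 0.540269
= 12088.2339


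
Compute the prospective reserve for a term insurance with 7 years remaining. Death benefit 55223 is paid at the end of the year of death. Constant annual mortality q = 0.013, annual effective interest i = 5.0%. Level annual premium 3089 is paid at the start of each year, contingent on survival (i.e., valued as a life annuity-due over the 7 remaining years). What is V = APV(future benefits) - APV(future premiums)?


v = 1/(1+i) = 0.952381
APV(future benefits) per unit = sum_{k=0}^{6} k_p_x * q * v^(k+1) = 0.072536
APV(future benefits) = 55223 * 0.072536 = 4005.6759
Life annuity-due factor ä_{x:7} = sum_{k=0}^{6} k_p_x * v^k = 5.858707
APV(future premiums) = 3089 * 5.858707 = 18097.5452
V = 4005.6759 - 18097.5452
= -14091.8693


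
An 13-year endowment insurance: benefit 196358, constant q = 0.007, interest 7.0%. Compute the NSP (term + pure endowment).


Term component = 11089.788
Pure endowment = 13_p_x * v^13 * benefit = 0.912726 * 0.414964 * 196358 = 74370.332
NSP = 85460.12


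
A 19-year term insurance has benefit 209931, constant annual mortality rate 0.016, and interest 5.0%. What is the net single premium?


NSP = benefit * sum_{k=0}^{n-1} k_p_x * q * v^(k+1)
With constant q=0.016, v=0.952381
Sum = 0.171811
NSP = 209931 * 0.171811
= 36068.4523


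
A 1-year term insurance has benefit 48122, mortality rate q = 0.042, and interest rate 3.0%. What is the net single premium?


NSP = benefit * q * v
v = 1/(1+i) = 0.970874
NSP = 48122 * 0.042 * 0.970874
= 1962.2563


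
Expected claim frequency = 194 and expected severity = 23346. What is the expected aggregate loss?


E[S] = E[N] * E[X]
= 194 * 23346
= 4.5291e+06


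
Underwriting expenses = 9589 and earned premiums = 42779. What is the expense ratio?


Expense ratio = expenses / premiums
= 9589 / 42779
= 0.2242


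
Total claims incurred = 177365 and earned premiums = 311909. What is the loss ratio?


Loss ratio = claims / premiums
= 177365 / 311909
= 0.5686


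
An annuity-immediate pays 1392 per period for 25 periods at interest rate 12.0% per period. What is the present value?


PV = PMT * (1 - (1+i)^(-n)) / i
= 1392 * (1 - (1+0.12)^(-25)) / 0.12
= 1392 * (1 - 0.058823) / 0.12
= 1392 * 7.843139
= 10917.6496


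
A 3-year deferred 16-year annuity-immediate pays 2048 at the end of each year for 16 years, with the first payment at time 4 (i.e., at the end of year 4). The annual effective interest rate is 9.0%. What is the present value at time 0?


PV at time 3 of the 16-year annuity-immediate:
a_n = 2048 * (1-(1+0.09)^(-16))/0.09 = 17024.1192
Discount back 3 years to time 0:
PV = 17024.1192 * (1+0.09)^(-3)
= 17024.1192 * 0.772183
= 13145.7436


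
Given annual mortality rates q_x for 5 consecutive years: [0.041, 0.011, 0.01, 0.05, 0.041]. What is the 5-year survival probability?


p_k = 1 - q_k for each year
Survival = product of (1 - q_k)
= 0.959 * 0.989 * 0.99 * 0.95 * 0.959
= 0.8554


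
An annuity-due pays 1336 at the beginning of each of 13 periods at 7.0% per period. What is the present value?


PV_due = PMT * (1-(1+i)^(-n))/i * (1+i)
PV_immediate = 11165.8214
PV_due = 11165.8214 * 1.07
= 11947.4289


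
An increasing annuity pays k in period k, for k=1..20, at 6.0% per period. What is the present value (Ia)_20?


(Ia)_n = sum_{k=1}^{n} k * v^k, v = 1/(1+i)
v = 0.943396
Sum computed term by term:
(Ia)_20 = 98.7004


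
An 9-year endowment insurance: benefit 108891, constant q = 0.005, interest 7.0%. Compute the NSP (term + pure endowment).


Term component = 3484.9432
Pure endowment = 9_p_x * v^9 * benefit = 0.95589 * 0.543934 * 108891 = 56616.8514
NSP = 60101.7947


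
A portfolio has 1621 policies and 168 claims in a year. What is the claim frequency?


frequency = claims / policies
= 168 / 1621
= 0.1036


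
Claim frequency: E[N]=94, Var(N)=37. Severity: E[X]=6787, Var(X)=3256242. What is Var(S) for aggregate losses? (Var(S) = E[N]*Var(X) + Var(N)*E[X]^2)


Var(S) = E[N]*Var(X) + Var(N)*E[X]^2
= 94*3256242 + 37*6787^2
= 306086748 + 1704344653
= 2.0104e+09


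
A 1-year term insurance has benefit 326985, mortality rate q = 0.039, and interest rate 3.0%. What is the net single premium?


NSP = benefit * q * v
v = 1/(1+i) = 0.970874
NSP = 326985 * 0.039 * 0.970874
= 12380.9854


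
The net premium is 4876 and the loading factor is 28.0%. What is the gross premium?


Gross = net * (1 + loading)
= 4876 * (1 + 0.28)
= 4876 * 1.28
= 6241.28


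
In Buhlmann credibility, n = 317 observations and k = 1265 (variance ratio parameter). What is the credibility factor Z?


Z = n / (n + k)
= 317 / (317 + 1265)
= 317 / 1582
= 0.2004


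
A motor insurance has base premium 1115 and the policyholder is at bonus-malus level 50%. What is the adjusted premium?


adjusted = base * BM_level / 100
= 1115 * 50 / 100
= 1115 * 0.5
= 557.5


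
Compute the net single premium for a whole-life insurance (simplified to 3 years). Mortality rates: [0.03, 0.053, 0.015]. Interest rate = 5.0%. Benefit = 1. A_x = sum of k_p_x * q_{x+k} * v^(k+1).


v = 0.952381
Year 0: k_p_x=1.0, q=0.03, term=0.028571
Year 1: k_p_x=0.97, q=0.053, term=0.04663
Year 2: k_p_x=0.91859, q=0.015, term=0.011903
A_x = 0.0871


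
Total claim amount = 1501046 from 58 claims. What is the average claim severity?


severity = total / number
= 1501046 / 58
= 25880.1034


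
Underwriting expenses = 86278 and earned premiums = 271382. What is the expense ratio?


Expense ratio = expenses / premiums
= 86278 / 271382
= 0.3179


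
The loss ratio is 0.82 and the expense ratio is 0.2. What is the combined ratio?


Combined ratio = loss ratio + expense ratio
= 0.82 + 0.2
= 1.02


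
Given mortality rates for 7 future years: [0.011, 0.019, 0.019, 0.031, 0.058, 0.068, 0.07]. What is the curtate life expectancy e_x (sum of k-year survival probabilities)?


e_x = sum_{k=1}^{n} k_p_x
k_p_x values:
  1_p_x = 0.989
  2_p_x = 0.970209
  3_p_x = 0.951775
  4_p_x = 0.92227
  5_p_x = 0.868778
  6_p_x = 0.809701
  7_p_x = 0.753022
e_x = 6.2648


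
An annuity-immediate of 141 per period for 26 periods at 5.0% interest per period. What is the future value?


FV = PMT * ((1+i)^n - 1) / i
= 141 * ((1.05)^26 - 1) / 0.05
= 141 * (3.555673 - 1) / 0.05
= 7206.997


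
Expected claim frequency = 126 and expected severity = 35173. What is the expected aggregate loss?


E[S] = E[N] * E[X]
= 126 * 35173
= 4.4318e+06


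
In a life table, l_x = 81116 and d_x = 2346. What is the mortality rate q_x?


q_x = d_x / l_x
= 2346 / 81116
= 0.0289


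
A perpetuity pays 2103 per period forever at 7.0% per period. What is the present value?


PV = PMT / i
= 2103 / 0.07
= 30042.8571


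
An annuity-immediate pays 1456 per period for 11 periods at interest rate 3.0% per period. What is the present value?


PV = PMT * (1 - (1+i)^(-n)) / i
= 1456 * (1 - (1+0.03)^(-11)) / 0.03
= 1456 * (1 - 0.722421) / 0.03
= 1456 * 9.252624
= 13471.8207


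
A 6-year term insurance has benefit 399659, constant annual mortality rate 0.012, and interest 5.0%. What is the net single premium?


NSP = benefit * sum_{k=0}^{n-1} k_p_x * q * v^(k+1)
With constant q=0.012, v=0.952381
Sum = 0.059211
NSP = 399659 * 0.059211
= 23664.3904


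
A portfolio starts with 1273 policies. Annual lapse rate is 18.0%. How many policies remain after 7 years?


remaining = initial * (1 - lapse)^years
= 1273 * (1 - 0.18)^7
= 1273 * 0.249285
= 317.3404


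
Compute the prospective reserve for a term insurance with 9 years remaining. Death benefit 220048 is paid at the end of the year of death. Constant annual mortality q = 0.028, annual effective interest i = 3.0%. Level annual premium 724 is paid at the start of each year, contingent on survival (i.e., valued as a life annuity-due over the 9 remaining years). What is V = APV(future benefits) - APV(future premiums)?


v = 1/(1+i) = 0.970874
APV(future benefits) per unit = sum_{k=0}^{8} k_p_x * q * v^(k+1) = 0.196215
APV(future benefits) = 220048 * 0.196215 = 43176.6231
Life annuity-due factor ä_{x:9} = sum_{k=0}^{8} k_p_x * v^k = 7.217893
APV(future premiums) = 724 * 7.217893 = 5225.7545
V = 43176.6231 - 5225.7545
= 37950.8686


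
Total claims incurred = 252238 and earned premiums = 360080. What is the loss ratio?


Loss ratio = claims / premiums
= 252238 / 360080
= 0.7005


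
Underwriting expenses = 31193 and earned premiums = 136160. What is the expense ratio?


Expense ratio = expenses / premiums
= 31193 / 136160
= 0.2291


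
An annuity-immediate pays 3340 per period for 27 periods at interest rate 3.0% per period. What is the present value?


PV = PMT * (1 - (1+i)^(-n)) / i
= 3340 * (1 - (1+0.03)^(-27)) / 0.03
= 3340 * (1 - 0.450189) / 0.03
= 3340 * 18.327031
= 61212.2851


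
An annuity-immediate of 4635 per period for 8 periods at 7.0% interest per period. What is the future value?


FV = PMT * ((1+i)^n - 1) / i
= 4635 * ((1.07)^8 - 1) / 0.07
= 4635 * (1.718186 - 1) / 0.07
= 47554.1849


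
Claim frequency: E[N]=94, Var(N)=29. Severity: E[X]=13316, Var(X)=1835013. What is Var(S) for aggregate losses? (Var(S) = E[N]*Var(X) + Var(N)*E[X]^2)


Var(S) = E[N]*Var(X) + Var(N)*E[X]^2
= 94*1835013 + 29*13316^2
= 172491222 + 5142159824
= 5.3147e+09


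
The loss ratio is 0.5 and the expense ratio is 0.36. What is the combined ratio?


Combined ratio = loss ratio + expense ratio
= 0.5 + 0.36
= 0.86


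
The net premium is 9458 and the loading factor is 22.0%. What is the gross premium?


Gross = net * (1 + loading)
= 9458 * (1 + 0.22)
= 9458 * 1.22
= 11538.76


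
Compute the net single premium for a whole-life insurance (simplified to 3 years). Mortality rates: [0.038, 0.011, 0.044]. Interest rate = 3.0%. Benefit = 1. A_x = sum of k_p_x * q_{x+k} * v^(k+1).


v = 0.970874
Year 0: k_p_x=1.0, q=0.038, term=0.036893
Year 1: k_p_x=0.962, q=0.011, term=0.009975
Year 2: k_p_x=0.951418, q=0.044, term=0.03831
A_x = 0.0852


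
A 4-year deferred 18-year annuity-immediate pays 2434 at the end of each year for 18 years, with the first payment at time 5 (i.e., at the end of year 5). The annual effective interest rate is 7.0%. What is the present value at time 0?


PV at time 4 of the 18-year annuity-immediate:
a_n = 2434 * (1-(1+0.07)^(-18))/0.07 = 24483.8175
Discount back 4 years to time 0:
PV = 24483.8175 * (1+0.07)^(-4)
= 24483.8175 * 0.762895
= 18678.5872


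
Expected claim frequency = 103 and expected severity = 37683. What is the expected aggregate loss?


E[S] = E[N] * E[X]
= 103 * 37683
= 3.8813e+06


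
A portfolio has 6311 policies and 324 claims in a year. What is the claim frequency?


frequency = claims / policies
= 324 / 6311
= 0.0513


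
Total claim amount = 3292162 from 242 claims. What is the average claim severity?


severity = total / number
= 3292162 / 242
= 13603.9752


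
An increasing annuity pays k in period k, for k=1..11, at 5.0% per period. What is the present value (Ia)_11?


(Ia)_n = sum_{k=1}^{n} k * v^k, v = 1/(1+i)
v = 0.952381
Sum computed term by term:
(Ia)_11 = 45.8053


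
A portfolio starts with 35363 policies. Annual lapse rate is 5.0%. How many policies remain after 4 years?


remaining = initial * (1 - lapse)^years
= 35363 * (1 - 0.05)^4
= 35363 * 0.814506
= 28803.3845


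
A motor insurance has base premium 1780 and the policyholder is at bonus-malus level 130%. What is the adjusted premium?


adjusted = base * BM_level / 100
= 1780 * 130 / 100
= 1780 * 1.3
= 2314.0


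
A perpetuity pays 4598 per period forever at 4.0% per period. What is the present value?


PV = PMT / i
= 4598 / 0.04
= 114950.0


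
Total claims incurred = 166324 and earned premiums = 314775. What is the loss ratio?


Loss ratio = claims / premiums
= 166324 / 314775
= 0.5284


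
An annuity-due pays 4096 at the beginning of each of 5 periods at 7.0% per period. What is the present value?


PV_due = PMT * (1-(1+i)^(-n))/i * (1+i)
PV_immediate = 16794.4087
PV_due = 16794.4087 * 1.07
= 17970.0173


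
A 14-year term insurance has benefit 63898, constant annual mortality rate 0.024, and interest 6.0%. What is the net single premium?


NSP = benefit * sum_{k=0}^{n-1} k_p_x * q * v^(k+1)
With constant q=0.024, v=0.943396
Sum = 0.195775
NSP = 63898 * 0.195775
= 12509.6593


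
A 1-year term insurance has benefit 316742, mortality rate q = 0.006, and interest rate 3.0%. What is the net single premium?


NSP = benefit * q * v
v = 1/(1+i) = 0.970874
NSP = 316742 * 0.006 * 0.970874
= 1845.099


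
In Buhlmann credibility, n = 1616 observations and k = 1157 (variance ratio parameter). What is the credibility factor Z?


Z = n / (n + k)
= 1616 / (1616 + 1157)
= 1616 / 2773
= 0.5828


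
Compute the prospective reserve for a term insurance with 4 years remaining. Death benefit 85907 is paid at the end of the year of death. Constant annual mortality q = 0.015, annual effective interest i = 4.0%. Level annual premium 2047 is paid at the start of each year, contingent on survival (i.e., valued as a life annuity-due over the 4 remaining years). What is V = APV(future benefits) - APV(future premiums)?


v = 1/(1+i) = 0.961538
APV(future benefits) per unit = sum_{k=0}^{3} k_p_x * q * v^(k+1) = 0.053275
APV(future benefits) = 85907 * 0.053275 = 4576.6932
Life annuity-due factor ä_{x:4} = sum_{k=0}^{3} k_p_x * v^k = 3.693732
APV(future premiums) = 2047 * 3.693732 = 7561.0684
V = 4576.6932 - 7561.0684
= -2984.3753


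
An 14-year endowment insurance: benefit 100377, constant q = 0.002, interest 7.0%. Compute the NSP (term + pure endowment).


Term component = 1736.8054
Pure endowment = 14_p_x * v^14 * benefit = 0.972361 * 0.387817 * 100377 = 37852.0062
NSP = 39588.8115


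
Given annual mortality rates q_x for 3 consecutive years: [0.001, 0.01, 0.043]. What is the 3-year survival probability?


p_k = 1 - q_k for each year
Survival = product of (1 - q_k)
= 0.999 * 0.99 * 0.957
= 0.9465


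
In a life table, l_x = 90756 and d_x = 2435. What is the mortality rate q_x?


q_x = d_x / l_x
= 2435 / 90756
= 0.0268


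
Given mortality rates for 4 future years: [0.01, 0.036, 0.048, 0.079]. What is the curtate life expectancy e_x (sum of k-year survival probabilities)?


e_x = sum_{k=1}^{n} k_p_x
k_p_x values:
  1_p_x = 0.99
  2_p_x = 0.95436
  3_p_x = 0.908551
  4_p_x = 0.836775
e_x = 3.6897


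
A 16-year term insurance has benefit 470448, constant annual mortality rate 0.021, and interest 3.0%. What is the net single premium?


NSP = benefit * sum_{k=0}^{n-1} k_p_x * q * v^(k+1)
With constant q=0.021, v=0.970874
Sum = 0.229049
NSP = 470448 * 0.229049
= 107755.503


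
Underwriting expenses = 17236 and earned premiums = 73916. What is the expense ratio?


Expense ratio = expenses / premiums
= 17236 / 73916
= 0.2332


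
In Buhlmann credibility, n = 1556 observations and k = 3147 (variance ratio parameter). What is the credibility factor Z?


Z = n / (n + k)
= 1556 / (1556 + 3147)
= 1556 / 4703
= 0.3309


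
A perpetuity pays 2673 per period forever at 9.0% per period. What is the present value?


PV = PMT / i
= 2673 / 0.09
= 29700.0


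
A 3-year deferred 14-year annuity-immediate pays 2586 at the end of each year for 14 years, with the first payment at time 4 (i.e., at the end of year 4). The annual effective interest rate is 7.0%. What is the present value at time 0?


PV at time 3 of the 14-year annuity-immediate:
a_n = 2586 * (1-(1+0.07)^(-14))/0.07 = 22615.7802
Discount back 3 years to time 0:
PV = 22615.7802 * (1+0.07)^(-3)
= 22615.7802 * 0.816298
= 18461.2134


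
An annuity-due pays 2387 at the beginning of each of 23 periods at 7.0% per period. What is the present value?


PV_due = PMT * (1-(1+i)^(-n))/i * (1+i)
PV_immediate = 26906.7113
PV_due = 26906.7113 * 1.07
= 28790.1811


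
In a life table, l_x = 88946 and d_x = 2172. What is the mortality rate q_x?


q_x = d_x / l_x
= 2172 / 88946
= 0.0244


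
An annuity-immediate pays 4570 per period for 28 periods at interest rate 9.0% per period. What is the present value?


PV = PMT * (1 - (1+i)^(-n)) / i
= 4570 * (1 - (1+0.09)^(-28)) / 0.09
= 4570 * (1 - 0.089548) / 0.09
= 4570 * 10.116128
= 46230.7066


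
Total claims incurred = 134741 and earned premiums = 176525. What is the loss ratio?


Loss ratio = claims / premiums
= 134741 / 176525
= 0.7633


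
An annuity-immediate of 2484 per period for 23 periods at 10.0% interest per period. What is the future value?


FV = PMT * ((1+i)^n - 1) / i
= 2484 * ((1.1)^23 - 1) / 0.1
= 2484 * (8.954302 - 1) / 0.1
= 197584.8724


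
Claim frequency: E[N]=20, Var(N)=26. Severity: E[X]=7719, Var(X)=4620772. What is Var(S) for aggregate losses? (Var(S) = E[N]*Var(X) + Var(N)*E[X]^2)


Var(S) = E[N]*Var(X) + Var(N)*E[X]^2
= 20*4620772 + 26*7719^2
= 92415440 + 1549156986
= 1.6416e+09


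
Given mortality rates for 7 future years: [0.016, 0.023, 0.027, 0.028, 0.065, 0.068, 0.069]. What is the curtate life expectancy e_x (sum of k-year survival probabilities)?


e_x = sum_{k=1}^{n} k_p_x
k_p_x values:
  1_p_x = 0.984
  2_p_x = 0.961368
  3_p_x = 0.935411
  4_p_x = 0.90922
  5_p_x = 0.85012
  6_p_x = 0.792312
  7_p_x = 0.737643
e_x = 6.1701


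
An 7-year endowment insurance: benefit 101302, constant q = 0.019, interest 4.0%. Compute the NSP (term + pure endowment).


Term component = 10947.1699
Pure endowment = 7_p_x * v^7 * benefit = 0.874345 * 0.759918 * 101302 = 67308.1566
NSP = 78255.3265


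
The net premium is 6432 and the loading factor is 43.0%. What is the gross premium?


Gross = net * (1 + loading)
= 6432 * (1 + 0.43)
= 6432 * 1.43
= 9197.76


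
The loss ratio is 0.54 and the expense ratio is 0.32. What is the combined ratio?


Combined ratio = loss ratio + expense ratio
= 0.54 + 0.32
= 0.86


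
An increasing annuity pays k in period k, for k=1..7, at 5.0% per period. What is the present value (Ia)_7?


(Ia)_n = sum_{k=1}^{n} k * v^k, v = 1/(1+i)
v = 0.952381
Sum computed term by term:
(Ia)_7 = 22.0185


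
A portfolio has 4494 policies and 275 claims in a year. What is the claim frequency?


frequency = claims / policies
= 275 / 4494
= 0.0612


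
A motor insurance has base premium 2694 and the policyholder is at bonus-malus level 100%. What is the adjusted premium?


adjusted = base * BM_level / 100
= 2694 * 100 / 100
= 2694 * 1.0
= 2694.0


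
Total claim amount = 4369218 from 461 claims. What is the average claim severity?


severity = total / number
= 4369218 / 461
= 9477.6963


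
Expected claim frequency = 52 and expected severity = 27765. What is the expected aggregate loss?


E[S] = E[N] * E[X]
= 52 * 27765
= 1.4438e+06


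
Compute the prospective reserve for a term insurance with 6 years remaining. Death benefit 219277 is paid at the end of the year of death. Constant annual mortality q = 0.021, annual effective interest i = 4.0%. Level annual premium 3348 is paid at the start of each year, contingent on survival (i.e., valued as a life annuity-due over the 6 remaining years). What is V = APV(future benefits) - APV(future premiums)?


v = 1/(1+i) = 0.961538
APV(future benefits) per unit = sum_{k=0}^{5} k_p_x * q * v^(k+1) = 0.104718
APV(future benefits) = 219277 * 0.104718 = 22962.28
Life annuity-due factor ä_{x:6} = sum_{k=0}^{5} k_p_x * v^k = 5.186041
APV(future premiums) = 3348 * 5.186041 = 17362.8663
V = 22962.28 - 17362.8663
= 5599.4137


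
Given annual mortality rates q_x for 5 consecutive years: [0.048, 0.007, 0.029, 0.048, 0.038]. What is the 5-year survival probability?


p_k = 1 - q_k for each year
Survival = product of (1 - q_k)
= 0.952 * 0.993 * 0.971 * 0.952 * 0.962
= 0.8407


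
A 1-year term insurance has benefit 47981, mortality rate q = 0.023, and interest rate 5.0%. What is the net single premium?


NSP = benefit * q * v
v = 1/(1+i) = 0.952381
NSP = 47981 * 0.023 * 0.952381
= 1051.0124


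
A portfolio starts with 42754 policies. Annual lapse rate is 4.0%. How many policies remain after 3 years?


remaining = initial * (1 - lapse)^years
= 42754 * (1 - 0.04)^3
= 42754 * 0.884736
= 37826.0029


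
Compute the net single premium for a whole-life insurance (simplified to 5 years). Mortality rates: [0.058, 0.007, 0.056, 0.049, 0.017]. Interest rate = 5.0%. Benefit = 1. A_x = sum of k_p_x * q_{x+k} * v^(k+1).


v = 0.952381
Year 0: k_p_x=1.0, q=0.058, term=0.055238
Year 1: k_p_x=0.942, q=0.007, term=0.005981
Year 2: k_p_x=0.935406, q=0.056, term=0.04525
Year 3: k_p_x=0.883023, q=0.049, term=0.035597
Year 4: k_p_x=0.839755, q=0.017, term=0.011185
A_x = 0.1533


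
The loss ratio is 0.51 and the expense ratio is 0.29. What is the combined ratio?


Combined ratio = loss ratio + expense ratio
= 0.51 + 0.29
= 0.8


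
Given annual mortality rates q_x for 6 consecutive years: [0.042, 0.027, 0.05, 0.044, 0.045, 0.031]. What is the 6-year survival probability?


p_k = 1 - q_k for each year
Survival = product of (1 - q_k)
= 0.958 * 0.973 * 0.95 * 0.956 * 0.955 * 0.969
= 0.7834


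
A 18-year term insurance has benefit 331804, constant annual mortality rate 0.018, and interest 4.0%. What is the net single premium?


NSP = benefit * sum_{k=0}^{n-1} k_p_x * q * v^(k+1)
With constant q=0.018, v=0.961538
Sum = 0.199873
NSP = 331804 * 0.199873
= 66318.6908


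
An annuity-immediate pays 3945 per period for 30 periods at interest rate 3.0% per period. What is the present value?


PV = PMT * (1 - (1+i)^(-n)) / i
= 3945 * (1 - (1+0.03)^(-30)) / 0.03
= 3945 * (1 - 0.411987) / 0.03
= 3945 * 19.600441
= 77323.7411


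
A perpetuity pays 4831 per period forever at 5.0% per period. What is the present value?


PV = PMT / i
= 4831 / 0.05
= 96620.0


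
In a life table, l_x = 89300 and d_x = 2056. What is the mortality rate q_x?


q_x = d_x / l_x
= 2056 / 89300
= 0.023


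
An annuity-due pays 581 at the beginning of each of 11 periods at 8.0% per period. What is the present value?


PV_due = PMT * (1-(1+i)^(-n))/i * (1+i)
PV_immediate = 4147.7382
PV_due = 4147.7382 * 1.08
= 4479.5573


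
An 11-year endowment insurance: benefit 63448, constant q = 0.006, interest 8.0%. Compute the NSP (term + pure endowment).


Term component = 2649.7183
Pure endowment = 11_p_x * v^11 * benefit = 0.935945 * 0.428883 * 63448 = 25468.7045
NSP = 28118.4228


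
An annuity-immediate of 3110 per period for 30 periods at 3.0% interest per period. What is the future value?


FV = PMT * ((1+i)^n - 1) / i
= 3110 * ((1.03)^30 - 1) / 0.03
= 3110 * (2.427262 - 1) / 0.03
= 147959.5428


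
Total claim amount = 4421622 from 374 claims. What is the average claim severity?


severity = total / number
= 4421622 / 374
= 11822.5187


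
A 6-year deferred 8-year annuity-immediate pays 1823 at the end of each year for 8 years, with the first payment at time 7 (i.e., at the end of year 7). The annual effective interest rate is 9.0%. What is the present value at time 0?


PV at time 6 of the 8-year annuity-immediate:
a_n = 1823 * (1-(1+0.09)^(-8))/0.09 = 10089.9752
Discount back 6 years to time 0:
PV = 10089.9752 * (1+0.09)^(-6)
= 10089.9752 * 0.596267
= 6016.3226


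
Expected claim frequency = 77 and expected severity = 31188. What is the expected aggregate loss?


E[S] = E[N] * E[X]
= 77 * 31188
= 2.4015e+06


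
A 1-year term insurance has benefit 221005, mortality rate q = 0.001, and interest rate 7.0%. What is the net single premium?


NSP = benefit * q * v
v = 1/(1+i) = 0.934579
NSP = 221005 * 0.001 * 0.934579
= 206.5467


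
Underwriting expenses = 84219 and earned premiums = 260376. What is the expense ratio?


Expense ratio = expenses / premiums
= 84219 / 260376
= 0.3235


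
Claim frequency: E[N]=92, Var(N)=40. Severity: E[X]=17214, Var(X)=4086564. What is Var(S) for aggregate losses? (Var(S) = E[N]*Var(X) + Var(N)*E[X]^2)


Var(S) = E[N]*Var(X) + Var(N)*E[X]^2
= 92*4086564 + 40*17214^2
= 375963888 + 11852871840
= 1.2229e+10


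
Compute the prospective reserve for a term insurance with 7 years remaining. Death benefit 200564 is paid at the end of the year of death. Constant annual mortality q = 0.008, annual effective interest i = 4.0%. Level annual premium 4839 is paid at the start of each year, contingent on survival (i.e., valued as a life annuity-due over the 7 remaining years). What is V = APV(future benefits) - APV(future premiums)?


v = 1/(1+i) = 0.961538
APV(future benefits) per unit = sum_{k=0}^{6} k_p_x * q * v^(k+1) = 0.046938
APV(future benefits) = 200564 * 0.046938 = 9414.132
Life annuity-due factor ä_{x:7} = sum_{k=0}^{6} k_p_x * v^k = 6.101978
APV(future premiums) = 4839 * 6.101978 = 29527.4726
V = 9414.132 - 29527.4726
= -20113.3406


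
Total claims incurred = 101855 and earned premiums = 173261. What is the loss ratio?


Loss ratio = claims / premiums
= 101855 / 173261
= 0.5879


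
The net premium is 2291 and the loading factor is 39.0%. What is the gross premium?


Gross = net * (1 + loading)
= 2291 * (1 + 0.39)
= 2291 * 1.39
= 3184.49


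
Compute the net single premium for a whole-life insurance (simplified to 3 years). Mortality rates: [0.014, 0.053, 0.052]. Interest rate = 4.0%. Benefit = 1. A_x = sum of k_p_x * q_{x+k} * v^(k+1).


v = 0.961538
Year 0: k_p_x=1.0, q=0.014, term=0.013462
Year 1: k_p_x=0.986, q=0.053, term=0.048315
Year 2: k_p_x=0.933742, q=0.052, term=0.043165
A_x = 0.1049


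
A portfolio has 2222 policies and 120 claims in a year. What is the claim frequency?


frequency = claims / policies
= 120 / 2222
= 0.054


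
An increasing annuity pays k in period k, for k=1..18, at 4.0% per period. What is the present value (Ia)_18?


(Ia)_n = sum_{k=1}^{n} k * v^k, v = 1/(1+i)
v = 0.961538
Sum computed term by term:
(Ia)_18 = 107.0091


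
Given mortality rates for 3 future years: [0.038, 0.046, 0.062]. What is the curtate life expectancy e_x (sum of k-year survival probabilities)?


e_x = sum_{k=1}^{n} k_p_x
k_p_x values:
  1_p_x = 0.962
  2_p_x = 0.917748
  3_p_x = 0.860848
e_x = 2.7406


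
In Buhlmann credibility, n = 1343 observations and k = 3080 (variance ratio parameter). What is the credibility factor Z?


Z = n / (n + k)
= 1343 / (1343 + 3080)
= 1343 / 4423
= 0.3036


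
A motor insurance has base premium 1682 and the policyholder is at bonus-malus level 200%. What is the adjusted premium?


adjusted = base * BM_level / 100
= 1682 * 200 / 100
= 1682 * 2.0
= 3364.0


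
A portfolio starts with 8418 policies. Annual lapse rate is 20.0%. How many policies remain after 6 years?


remaining = initial * (1 - lapse)^years
= 8418 * (1 - 0.2)^6
= 8418 * 0.262144
= 2206.7282


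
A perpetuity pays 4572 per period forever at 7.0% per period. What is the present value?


PV = PMT / i
= 4572 / 0.07
= 65314.2857


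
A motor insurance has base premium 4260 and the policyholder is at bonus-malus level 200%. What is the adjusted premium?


adjusted = base * BM_level / 100
= 4260 * 200 / 100
= 4260 * 2.0
= 8520.0


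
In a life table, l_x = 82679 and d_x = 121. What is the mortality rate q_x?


q_x = d_x / l_x
= 121 / 82679
= 0.0015


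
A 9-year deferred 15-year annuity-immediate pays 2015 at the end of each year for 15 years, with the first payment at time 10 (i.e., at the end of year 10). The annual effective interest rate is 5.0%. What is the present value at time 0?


PV at time 9 of the 15-year annuity-immediate:
a_n = 2015 * (1-(1+0.05)^(-15))/0.05 = 20915.0109
Discount back 9 years to time 0:
PV = 20915.0109 * (1+0.05)^(-9)
= 20915.0109 * 0.644609
= 13482.0025


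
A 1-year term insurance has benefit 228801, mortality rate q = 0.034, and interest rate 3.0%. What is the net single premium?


NSP = benefit * q * v
v = 1/(1+i) = 0.970874
NSP = 228801 * 0.034 * 0.970874
= 7552.6544


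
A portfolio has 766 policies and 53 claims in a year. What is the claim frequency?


frequency = claims / policies
= 53 / 766
= 0.0692


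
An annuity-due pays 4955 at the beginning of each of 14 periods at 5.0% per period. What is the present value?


PV_due = PMT * (1-(1+i)^(-n))/i * (1+i)
PV_immediate = 49047.7659
PV_due = 49047.7659 * 1.05
= 51500.1542


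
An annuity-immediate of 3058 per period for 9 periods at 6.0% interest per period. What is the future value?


FV = PMT * ((1+i)^n - 1) / i
= 3058 * ((1.06)^9 - 1) / 0.06
= 3058 * (1.689479 - 1) / 0.06
= 35140.4443


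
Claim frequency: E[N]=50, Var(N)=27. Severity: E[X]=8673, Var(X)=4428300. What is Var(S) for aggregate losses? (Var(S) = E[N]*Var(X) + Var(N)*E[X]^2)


Var(S) = E[N]*Var(X) + Var(N)*E[X]^2
= 50*4428300 + 27*8673^2
= 221415000 + 2030965083
= 2.2524e+09


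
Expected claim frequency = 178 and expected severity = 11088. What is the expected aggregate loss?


E[S] = E[N] * E[X]
= 178 * 11088
= 1.9737e+06


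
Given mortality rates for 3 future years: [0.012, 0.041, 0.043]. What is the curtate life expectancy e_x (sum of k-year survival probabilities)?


e_x = sum_{k=1}^{n} k_p_x
k_p_x values:
  1_p_x = 0.988
  2_p_x = 0.947492
  3_p_x = 0.90675
e_x = 2.8422


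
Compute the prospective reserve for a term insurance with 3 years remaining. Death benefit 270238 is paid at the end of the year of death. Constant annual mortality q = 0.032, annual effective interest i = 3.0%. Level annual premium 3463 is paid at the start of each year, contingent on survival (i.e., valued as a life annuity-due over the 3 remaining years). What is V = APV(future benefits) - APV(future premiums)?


v = 1/(1+i) = 0.970874
APV(future benefits) per unit = sum_{k=0}^{2} k_p_x * q * v^(k+1) = 0.087706
APV(future benefits) = 270238 * 0.087706 = 23701.5271
Life annuity-due factor ä_{x:3} = sum_{k=0}^{2} k_p_x * v^k = 2.823041
APV(future premiums) = 3463 * 2.823041 = 9776.1903
V = 23701.5271 - 9776.1903
= 13925.3368


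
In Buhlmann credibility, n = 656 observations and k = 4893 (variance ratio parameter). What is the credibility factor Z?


Z = n / (n + k)
= 656 / (656 + 4893)
= 656 / 5549
= 0.1182


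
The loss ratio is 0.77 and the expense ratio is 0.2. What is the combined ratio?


Combined ratio = loss ratio + expense ratio
= 0.77 + 0.2
= 0.97


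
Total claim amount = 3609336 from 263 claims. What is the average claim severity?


severity = total / number
= 3609336 / 263
= 13723.711


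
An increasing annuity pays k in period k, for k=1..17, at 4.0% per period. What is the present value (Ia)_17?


(Ia)_n = sum_{k=1}^{n} k * v^k, v = 1/(1+i)
v = 0.961538
Sum computed term by term:
(Ia)_17 = 98.1238


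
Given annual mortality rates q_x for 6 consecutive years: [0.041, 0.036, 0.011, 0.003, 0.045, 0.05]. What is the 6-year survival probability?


p_k = 1 - q_k for each year
Survival = product of (1 - q_k)
= 0.959 * 0.964 * 0.989 * 0.997 * 0.955 * 0.95
= 0.827


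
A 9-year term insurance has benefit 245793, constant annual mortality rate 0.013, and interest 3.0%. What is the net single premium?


NSP = benefit * sum_{k=0}^{n-1} k_p_x * q * v^(k+1)
With constant q=0.013, v=0.970874
Sum = 0.09636
NSP = 245793 * 0.09636
= 23684.6605


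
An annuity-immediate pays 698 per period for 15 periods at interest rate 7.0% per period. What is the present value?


PV = PMT * (1 - (1+i)^(-n)) / i
= 698 * (1 - (1+0.07)^(-15)) / 0.07
= 698 * (1 - 0.362446) / 0.07
= 698 * 9.107914
= 6357.324


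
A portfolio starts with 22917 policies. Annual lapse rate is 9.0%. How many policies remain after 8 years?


remaining = initial * (1 - lapse)^years
= 22917 * (1 - 0.09)^8
= 22917 * 0.470253
= 10776.7772


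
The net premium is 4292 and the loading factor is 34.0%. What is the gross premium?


Gross = net * (1 + loading)
= 4292 * (1 + 0.34)
= 4292 * 1.34
= 5751.28


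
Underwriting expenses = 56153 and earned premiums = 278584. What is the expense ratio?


Expense ratio = expenses / premiums
= 56153 / 278584
= 0.2016


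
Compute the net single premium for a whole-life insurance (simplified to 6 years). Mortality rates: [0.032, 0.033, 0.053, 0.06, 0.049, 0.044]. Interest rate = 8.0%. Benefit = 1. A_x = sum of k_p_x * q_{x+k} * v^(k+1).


v = 0.925926
Year 0: k_p_x=1.0, q=0.032, term=0.02963
Year 1: k_p_x=0.968, q=0.033, term=0.027387
Year 2: k_p_x=0.936056, q=0.053, term=0.039383
Year 3: k_p_x=0.886445, q=0.06, term=0.039094
Year 4: k_p_x=0.833258, q=0.049, term=0.027788
Year 5: k_p_x=0.792429, q=0.044, term=0.021972
A_x = 0.1853


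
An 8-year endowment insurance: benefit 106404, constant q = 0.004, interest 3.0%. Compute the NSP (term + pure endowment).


Term component = 2948.0295
Pure endowment = 8_p_x * v^8 * benefit = 0.968444 * 0.789409 * 106404 = 81345.7494
NSP = 84293.7788


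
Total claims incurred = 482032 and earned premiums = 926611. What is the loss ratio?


Loss ratio = claims / premiums
= 482032 / 926611
= 0.5202


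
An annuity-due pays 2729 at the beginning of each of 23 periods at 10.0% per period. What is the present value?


PV_due = PMT * (1-(1+i)^(-n))/i * (1+i)
PV_immediate = 24242.3031
PV_due = 24242.3031 * 1.1
= 26666.5334


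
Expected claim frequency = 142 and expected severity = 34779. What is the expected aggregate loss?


E[S] = E[N] * E[X]
= 142 * 34779
= 4.9386e+06


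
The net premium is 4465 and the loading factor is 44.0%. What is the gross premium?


Gross = net * (1 + loading)
= 4465 * (1 + 0.44)
= 4465 * 1.44
= 6429.6


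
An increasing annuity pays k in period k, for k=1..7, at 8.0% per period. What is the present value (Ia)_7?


(Ia)_n = sum_{k=1}^{n} k * v^k, v = 1/(1+i)
v = 0.925926
Sum computed term by term:
(Ia)_7 = 19.2306


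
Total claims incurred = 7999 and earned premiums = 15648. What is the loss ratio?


Loss ratio = claims / premiums
= 7999 / 15648
= 0.5112


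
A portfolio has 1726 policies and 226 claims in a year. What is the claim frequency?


frequency = claims / policies
= 226 / 1726
= 0.1309


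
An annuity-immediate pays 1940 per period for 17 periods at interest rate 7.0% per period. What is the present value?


PV = PMT * (1 - (1+i)^(-n)) / i
= 1940 * (1 - (1+0.07)^(-17)) / 0.07
= 1940 * (1 - 0.316574) / 0.07
= 1940 * 9.763223
= 18940.6526


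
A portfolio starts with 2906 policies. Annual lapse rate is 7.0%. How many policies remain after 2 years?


remaining = initial * (1 - lapse)^years
= 2906 * (1 - 0.07)^2
= 2906 * 0.8649
= 2513.3994


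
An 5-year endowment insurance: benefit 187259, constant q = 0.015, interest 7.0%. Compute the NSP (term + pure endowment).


Term component = 11199.4359
Pure endowment = 5_p_x * v^5 * benefit = 0.927217 * 0.712986 * 187259 = 123795.5301
NSP = 134994.966


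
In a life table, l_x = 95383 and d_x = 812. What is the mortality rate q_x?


q_x = d_x / l_x
= 812 / 95383
= 0.0085


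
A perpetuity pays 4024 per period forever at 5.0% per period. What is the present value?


PV = PMT / i
= 4024 / 0.05
= 80480.0


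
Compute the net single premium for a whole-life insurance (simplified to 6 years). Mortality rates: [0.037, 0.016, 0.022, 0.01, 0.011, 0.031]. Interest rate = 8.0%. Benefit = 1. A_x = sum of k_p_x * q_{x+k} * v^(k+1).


v = 0.925926
Year 0: k_p_x=1.0, q=0.037, term=0.034259
Year 1: k_p_x=0.963, q=0.016, term=0.01321
Year 2: k_p_x=0.947592, q=0.022, term=0.016549
Year 3: k_p_x=0.926745, q=0.01, term=0.006812
Year 4: k_p_x=0.917478, q=0.011, term=0.006869
Year 5: k_p_x=0.907385, q=0.031, term=0.017726
A_x = 0.0954


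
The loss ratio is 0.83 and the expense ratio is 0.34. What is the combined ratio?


Combined ratio = loss ratio + expense ratio
= 0.83 + 0.34
= 1.17


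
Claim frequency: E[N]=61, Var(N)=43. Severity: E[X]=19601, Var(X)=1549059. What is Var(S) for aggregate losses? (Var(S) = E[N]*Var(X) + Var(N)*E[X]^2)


Var(S) = E[N]*Var(X) + Var(N)*E[X]^2
= 61*1549059 + 43*19601^2
= 94492599 + 16520565643
= 1.6615e+10
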